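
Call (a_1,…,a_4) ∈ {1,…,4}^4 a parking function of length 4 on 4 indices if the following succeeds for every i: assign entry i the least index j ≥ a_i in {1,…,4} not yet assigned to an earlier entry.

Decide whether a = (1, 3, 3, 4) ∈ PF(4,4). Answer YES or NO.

Sorted: b = (1, 3, 3, 4).
  b_1=1 ≤ 1
  b_2=3 > 2
  fails at i=2 ⇒ NO

NO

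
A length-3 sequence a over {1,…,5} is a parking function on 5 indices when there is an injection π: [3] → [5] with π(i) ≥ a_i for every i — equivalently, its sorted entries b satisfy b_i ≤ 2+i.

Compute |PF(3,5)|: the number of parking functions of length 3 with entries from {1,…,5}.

108

|PF(3,5)| = (6−3)·6^(3−1) = 3·36 = 108 (Konheim–Weiss)
E.g. (1,4,4) → sorted (1,4,4): b_i ≤ 2+i ∀i, a PF.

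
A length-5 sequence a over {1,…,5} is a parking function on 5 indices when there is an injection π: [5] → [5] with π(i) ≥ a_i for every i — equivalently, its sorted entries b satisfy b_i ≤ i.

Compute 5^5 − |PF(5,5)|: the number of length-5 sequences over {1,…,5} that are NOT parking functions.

|PF| = (6−5)·6^(5−1) = 1×1296 = 1296
Example (3,5,3,5,5) → sorted (3,3,5,5,5): b_1=3>1, not a PF.
Total 3125; non-PF = 3125−1296 = 1829

1829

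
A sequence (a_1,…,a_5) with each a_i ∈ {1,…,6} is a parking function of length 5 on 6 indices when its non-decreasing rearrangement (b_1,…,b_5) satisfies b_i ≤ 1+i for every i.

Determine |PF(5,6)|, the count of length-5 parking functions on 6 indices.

4802

#PF = (6+1−5)·(6+1)^{5−1} = 2×2401 = 4802 [KW]
Check (2,2,2,5,1) → sorted (1,2,2,2,5): b_i ≤ 1+i ∀i, a PF.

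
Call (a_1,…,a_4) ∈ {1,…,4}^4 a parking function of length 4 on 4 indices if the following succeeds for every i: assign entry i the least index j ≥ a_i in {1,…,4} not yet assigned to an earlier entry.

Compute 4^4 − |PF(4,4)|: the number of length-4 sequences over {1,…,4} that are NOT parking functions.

131

#PF = 1·5^3 = 1 · 125 = 125 (Konheim–Weiss)
E.g. (2,3,3,4) → sorted (2,3,3,4): b_1=2>1, not a PF.
4^4 − 125 = 256 − 125 = 131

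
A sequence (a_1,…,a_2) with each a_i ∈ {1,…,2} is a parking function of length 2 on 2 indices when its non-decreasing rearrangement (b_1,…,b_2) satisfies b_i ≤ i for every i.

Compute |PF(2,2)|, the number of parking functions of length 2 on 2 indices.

3

|PF(2,2)| = (2−2+1)·(2+1)^(2−1) = 1 · 3 = 3 (Konheim–Weiss)
One tuple (2,1) → sorted (1,2): b_i ≤ i ∀i, a PF.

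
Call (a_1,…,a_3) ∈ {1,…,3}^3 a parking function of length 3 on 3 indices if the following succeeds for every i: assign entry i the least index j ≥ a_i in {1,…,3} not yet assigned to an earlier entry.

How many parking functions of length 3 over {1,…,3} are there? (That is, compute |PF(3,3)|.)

#PF = (4−3)·4^(3−1) = 1 · 16 = 16 (Konheim–Weiss)
Check (2,1,2) → sorted (1,2,2): b_i ≤ i ∀i, a PF.

16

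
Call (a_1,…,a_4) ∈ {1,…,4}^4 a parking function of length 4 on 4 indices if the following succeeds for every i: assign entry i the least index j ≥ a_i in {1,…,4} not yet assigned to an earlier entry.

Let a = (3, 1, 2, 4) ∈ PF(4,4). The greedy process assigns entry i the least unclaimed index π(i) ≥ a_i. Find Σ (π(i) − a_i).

Σπ = 4·5/2 = 10 (π permutes [4]); Σa = 3+1+2+4 = 10; disp = 10−10 = 0.

0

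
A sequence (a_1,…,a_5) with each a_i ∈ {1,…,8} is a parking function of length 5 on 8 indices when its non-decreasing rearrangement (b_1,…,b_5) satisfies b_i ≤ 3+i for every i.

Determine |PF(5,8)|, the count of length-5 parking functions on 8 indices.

26244

|PF(5,8)| = 4·9^4 = 4 · 6561 = 26244 [KW]
One tuple (6,5,1,1,6) → sorted (1,1,5,6,6): b_i ≤ 3+i ∀i, a PF.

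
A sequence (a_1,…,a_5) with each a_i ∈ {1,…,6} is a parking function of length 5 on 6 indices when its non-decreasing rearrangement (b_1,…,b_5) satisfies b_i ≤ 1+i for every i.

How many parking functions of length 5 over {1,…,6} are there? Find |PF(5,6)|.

4802

Count = (7−5)·7^(5−1) = 2·2401 = 4802 (Pollak)
One tuple (1,4,1,1,4) → sorted (1,1,1,4,4): b_i ≤ 1+i ∀i, a PF.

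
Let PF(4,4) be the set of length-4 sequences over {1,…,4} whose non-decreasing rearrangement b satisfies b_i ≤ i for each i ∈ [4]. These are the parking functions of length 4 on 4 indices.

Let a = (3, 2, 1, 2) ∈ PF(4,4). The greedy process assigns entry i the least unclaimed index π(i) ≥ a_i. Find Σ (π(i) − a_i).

Σπ(i) = 1+…+4 = 10; Σa = 3+2+1+2 = 8; disp = 10−8 = 2.

2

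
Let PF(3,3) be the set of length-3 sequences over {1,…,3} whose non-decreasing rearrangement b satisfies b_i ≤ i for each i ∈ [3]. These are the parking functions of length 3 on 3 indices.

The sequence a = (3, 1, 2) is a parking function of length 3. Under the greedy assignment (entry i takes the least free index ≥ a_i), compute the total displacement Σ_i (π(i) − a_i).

0

Σπ = 6 ({1..3} each once); Σa = 3+1+2 = 6; disp = 6−6 = 0.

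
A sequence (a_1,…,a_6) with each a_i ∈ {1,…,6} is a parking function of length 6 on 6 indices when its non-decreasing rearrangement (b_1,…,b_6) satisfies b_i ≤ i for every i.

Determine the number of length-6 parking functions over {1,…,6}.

16807

|PF(6,6)| = 1·7^5 = 1 · 16807 = 16807 (Konheim–Weiss)
E.g. (1,2,2,1,3,2) → sorted (1,1,2,2,2,3): b_i ≤ i ∀i, a PF.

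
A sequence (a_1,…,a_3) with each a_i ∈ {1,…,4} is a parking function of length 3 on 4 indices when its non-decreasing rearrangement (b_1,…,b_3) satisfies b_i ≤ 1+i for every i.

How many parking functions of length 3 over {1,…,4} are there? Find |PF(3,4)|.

50

|PF| = (4−3+1)·(4+1)^(3−1) = 2 · 25 = 50 [KW]
Example (4,1,3) → sorted (1,3,4): b_i ≤ 1+i ∀i, a PF.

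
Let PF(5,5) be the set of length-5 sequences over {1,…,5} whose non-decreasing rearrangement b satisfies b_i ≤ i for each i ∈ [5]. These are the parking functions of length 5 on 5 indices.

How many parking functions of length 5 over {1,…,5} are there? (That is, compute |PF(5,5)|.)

|PF(5,5)| = (5+1−5)·(5+1)^{5−1} = 1 · 1296 = 1296 (Konheim–Weiss)
Example (2,1,4,2,1) → sorted (1,1,2,2,4): b_i ≤ i ∀i, a PF.

1296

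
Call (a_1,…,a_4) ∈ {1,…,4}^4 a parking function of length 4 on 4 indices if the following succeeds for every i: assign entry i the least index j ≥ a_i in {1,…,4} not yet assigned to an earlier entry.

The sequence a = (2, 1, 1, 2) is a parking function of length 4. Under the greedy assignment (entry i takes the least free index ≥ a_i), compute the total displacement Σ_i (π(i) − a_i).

4

Σπ = 4·5/2 = 10 (π permutes [4]); Σa = 2+1+1+2 = 6; disp = 10−6 = 4.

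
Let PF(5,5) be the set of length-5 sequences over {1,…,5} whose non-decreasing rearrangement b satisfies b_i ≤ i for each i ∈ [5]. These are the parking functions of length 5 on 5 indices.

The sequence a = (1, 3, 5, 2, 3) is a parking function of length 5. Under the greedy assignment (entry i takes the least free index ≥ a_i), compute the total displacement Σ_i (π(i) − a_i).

1

Σπ = 15 ({1..5} each once); Σa = 1+3+5+2+3 = 14; disp = 15−14 = 1.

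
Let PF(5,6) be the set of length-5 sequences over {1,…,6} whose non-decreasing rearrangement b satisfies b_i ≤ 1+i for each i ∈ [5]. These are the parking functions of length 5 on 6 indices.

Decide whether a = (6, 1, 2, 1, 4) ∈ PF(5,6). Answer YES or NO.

Order a: b = (1, 1, 2, 4, 6).
  b_1=1 ≤ 2
  b_2=1 ≤ 3
  b_3=2 ≤ 4
  b_4=4 ≤ 5
  b_5=6 ≤ 6
All bounds hold ⇒ YES

YES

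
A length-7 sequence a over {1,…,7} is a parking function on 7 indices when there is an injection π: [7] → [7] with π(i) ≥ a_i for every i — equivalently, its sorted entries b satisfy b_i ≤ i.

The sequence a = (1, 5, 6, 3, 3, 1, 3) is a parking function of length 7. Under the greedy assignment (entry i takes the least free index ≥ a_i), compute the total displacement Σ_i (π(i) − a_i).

6

Σπ = 7·8/2 = 28 (π permutes [7]); Σa = 1+5+6+3+3+1+3 = 22; disp = 28−22 = 6.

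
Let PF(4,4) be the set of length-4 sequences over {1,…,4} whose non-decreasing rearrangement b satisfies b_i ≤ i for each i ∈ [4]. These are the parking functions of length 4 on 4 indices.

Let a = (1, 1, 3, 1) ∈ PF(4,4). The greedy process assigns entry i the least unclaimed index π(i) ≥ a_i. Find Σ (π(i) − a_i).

4

Σπ = 4·5/2 = 10 (π permutes [4]); Σa = 1+1+3+1 = 6; disp = 10−6 = 4.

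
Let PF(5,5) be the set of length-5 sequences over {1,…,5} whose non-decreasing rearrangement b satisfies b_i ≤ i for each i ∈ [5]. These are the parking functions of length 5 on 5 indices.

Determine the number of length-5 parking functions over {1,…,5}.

Count = (5+1−5)·(5+1)^{5−1} = 1×1296 = 1296
Example (1,3,4,4,1) → sorted (1,1,3,4,4): b_i ≤ i ∀i, a PF.

1296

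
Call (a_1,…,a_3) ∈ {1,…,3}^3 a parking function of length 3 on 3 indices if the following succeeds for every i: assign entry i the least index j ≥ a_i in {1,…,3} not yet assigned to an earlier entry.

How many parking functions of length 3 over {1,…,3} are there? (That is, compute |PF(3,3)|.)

16

|PF| = (4−3)·4^(3−1) = 1×16 = 16 (Pollak)
One tuple (2,3,1) → sorted (1,2,3): b_i ≤ i ∀i, a PF.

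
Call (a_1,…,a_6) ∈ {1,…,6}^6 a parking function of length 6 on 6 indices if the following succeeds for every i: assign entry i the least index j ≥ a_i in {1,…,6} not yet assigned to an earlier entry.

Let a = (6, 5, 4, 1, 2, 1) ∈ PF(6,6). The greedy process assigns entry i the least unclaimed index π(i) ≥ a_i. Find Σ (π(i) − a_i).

Σπ = 21 ({1..6} each once); Σa = 6+5+4+1+2+1 = 19; disp = 21−19 = 2.

2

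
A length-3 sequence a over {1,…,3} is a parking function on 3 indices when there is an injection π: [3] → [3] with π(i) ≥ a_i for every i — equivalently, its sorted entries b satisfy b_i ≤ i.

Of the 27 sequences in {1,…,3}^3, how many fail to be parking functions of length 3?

Count = (3−3+1)·(3+1)^(3−1) = 1·16 = 16 (Konheim–Weiss)
One tuple (3,3,3) → sorted (3,3,3): b_1=3>1, not a PF.
3^3 − 16 = 27 − 16 = 11

11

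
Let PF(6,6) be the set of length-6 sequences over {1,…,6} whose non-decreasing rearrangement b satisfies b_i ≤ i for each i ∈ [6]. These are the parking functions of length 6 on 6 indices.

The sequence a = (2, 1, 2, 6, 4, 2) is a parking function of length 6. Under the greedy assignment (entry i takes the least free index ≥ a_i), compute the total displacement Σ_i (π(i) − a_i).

4

Σπ = 6·7/2 = 21 (π permutes [6]); Σa = 2+1+2+6+4+2 = 17; disp = 21−17 = 4.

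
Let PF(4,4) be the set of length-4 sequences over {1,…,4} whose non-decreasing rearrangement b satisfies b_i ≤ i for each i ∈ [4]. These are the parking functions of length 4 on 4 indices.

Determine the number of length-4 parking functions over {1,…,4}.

125

Count = (5−4)·5^(4−1) = 1×125 = 125
Example (3,1,3,1) → sorted (1,1,3,3): b_i ≤ i ∀i, a PF.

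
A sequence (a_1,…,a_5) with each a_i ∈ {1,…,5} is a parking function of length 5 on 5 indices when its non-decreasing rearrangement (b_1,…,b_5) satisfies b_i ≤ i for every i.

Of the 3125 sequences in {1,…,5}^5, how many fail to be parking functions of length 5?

#PF = (5+1−5)·(5+1)^{5−1} = 1×1296 = 1296 (Pollak)
E.g. (5,3,5,5,4) → sorted (3,4,5,5,5): b_1=3>1, not a PF.
5^5 − 1296 = 3125 − 1296 = 1829

1829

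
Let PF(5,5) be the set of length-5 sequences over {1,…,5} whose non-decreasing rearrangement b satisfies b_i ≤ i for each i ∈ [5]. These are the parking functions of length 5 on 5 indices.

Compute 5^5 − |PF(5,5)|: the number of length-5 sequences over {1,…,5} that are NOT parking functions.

#PF = (6−5)·6^(5−1) = 1 · 1296 = 1296 [KW]
Example (5,5,3,4,5) → sorted (3,4,5,5,5): b_1=3>1, not a PF.
So 3125 − 1296 = 1829 fail.

1829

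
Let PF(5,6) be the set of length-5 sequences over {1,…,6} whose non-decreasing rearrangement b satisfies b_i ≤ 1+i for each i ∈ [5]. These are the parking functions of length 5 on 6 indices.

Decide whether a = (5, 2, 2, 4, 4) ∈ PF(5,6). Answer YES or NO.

Rearranged: b = (2, 2, 4, 4, 5).
  b_1=2 ≤ 2
  b_2=2 ≤ 3
  b_3=4 ≤ 4
  b_4=4 ≤ 5
  b_5=5 ≤ 6
All bounds hold ⇒ YES

YES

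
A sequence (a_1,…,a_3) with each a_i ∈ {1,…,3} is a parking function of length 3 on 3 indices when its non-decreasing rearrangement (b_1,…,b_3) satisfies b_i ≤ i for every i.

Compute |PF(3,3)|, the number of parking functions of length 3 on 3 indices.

16

#PF = (3−3+1)·(3+1)^(3−1) = 1·16 = 16 (Konheim–Weiss)
Check (2,1,3) → sorted (1,2,3): b_i ≤ i ∀i, a PF.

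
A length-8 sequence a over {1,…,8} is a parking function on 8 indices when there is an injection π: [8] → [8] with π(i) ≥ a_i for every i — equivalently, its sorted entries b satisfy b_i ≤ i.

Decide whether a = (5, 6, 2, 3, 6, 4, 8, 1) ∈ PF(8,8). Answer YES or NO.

Rearranged: b = (1, 2, 3, 4, 5, 6, 6, 8).
  b_1=1 ≤ 1
  b_2=2 ≤ 2
  b_3=3 ≤ 3
  b_4=4 ≤ 4
  b_5=5 ≤ 5
  b_6=6 ≤ 6
  b_7=6 ≤ 7
  b_8=8 ≤ 8
All bounds hold ⇒ YES

YES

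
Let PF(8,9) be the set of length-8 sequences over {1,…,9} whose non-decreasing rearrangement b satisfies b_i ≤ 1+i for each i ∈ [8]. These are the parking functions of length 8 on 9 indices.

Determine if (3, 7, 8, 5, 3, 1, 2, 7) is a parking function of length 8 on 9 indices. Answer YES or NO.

YES

Sorted: b = (1, 2, 3, 3, 5, 7, 7, 8).
  b_1=1 ≤ 2
  b_2=2 ≤ 3
  b_3=3 ≤ 4
  b_4=3 ≤ 5
  b_5=5 ≤ 6
  b_6=7 ≤ 7
  b_7=7 ≤ 8
  b_8=8 ≤ 9
All bounds hold ⇒ YES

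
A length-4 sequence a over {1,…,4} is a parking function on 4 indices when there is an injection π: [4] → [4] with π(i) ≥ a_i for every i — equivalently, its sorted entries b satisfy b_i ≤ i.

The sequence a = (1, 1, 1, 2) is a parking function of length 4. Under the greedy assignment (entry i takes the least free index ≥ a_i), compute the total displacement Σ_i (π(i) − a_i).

5

Σπ(i) = 1+…+4 = 10; Σa = 1+1+1+2 = 5; disp = 10−5 = 5.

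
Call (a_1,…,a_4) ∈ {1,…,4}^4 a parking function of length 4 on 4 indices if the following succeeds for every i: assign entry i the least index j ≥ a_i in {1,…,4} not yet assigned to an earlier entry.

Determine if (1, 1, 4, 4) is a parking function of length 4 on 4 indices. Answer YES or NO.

Order a: b = (1, 1, 4, 4).
  b_1=1 ≤ 1
  b_2=1 ≤ 2
  b_3=4 > 3
  fails at i=3 ⇒ NO

NO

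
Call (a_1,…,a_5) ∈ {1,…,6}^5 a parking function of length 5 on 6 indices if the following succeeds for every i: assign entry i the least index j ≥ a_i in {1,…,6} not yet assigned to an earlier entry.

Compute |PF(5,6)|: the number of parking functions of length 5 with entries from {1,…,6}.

|PF(5,6)| = (7−5)·7^(5−1) = 2 · 2401 = 4802 [KW]
One tuple (1,1,1,4,3) → sorted (1,1,1,3,4): b_i ≤ 1+i ∀i, a PF.

4802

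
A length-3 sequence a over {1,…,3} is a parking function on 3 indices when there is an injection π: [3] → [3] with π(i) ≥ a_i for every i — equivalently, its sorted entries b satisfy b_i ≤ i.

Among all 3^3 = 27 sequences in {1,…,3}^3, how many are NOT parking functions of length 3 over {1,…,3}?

|PF(3,3)| = (3−3+1)·(3+1)^(3−1) = 1·16 = 16 [KW]
E.g. (3,3,3) → sorted (3,3,3): b_1=3>1, not a PF.
Total 27; non-PF = 27−16 = 11

11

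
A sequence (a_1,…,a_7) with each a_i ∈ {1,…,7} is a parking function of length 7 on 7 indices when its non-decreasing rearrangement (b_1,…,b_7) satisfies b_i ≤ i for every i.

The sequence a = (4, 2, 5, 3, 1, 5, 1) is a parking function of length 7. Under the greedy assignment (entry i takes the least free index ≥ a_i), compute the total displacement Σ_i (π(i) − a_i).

7

Σπ(i) = 1+…+7 = 28; Σa = 4+2+5+3+1+5+1 = 21; disp = 28−21 = 7.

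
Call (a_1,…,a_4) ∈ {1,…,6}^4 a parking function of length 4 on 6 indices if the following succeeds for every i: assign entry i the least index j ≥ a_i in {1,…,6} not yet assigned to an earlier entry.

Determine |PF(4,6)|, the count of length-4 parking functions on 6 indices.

|PF| = (6+1−4)·(6+1)^{4−1} = 3 · 343 = 1029 (Pollak)
Example (2,2,4,3) → sorted (2,2,3,4): b_i ≤ 2+i ∀i, a PF.

1029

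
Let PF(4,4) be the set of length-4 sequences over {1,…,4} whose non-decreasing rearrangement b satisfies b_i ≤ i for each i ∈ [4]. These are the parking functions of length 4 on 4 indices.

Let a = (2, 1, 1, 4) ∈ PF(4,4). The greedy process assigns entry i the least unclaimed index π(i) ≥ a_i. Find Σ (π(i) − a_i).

Σπ(i) = 1+…+4 = 10; Σa = 2+1+1+4 = 8; disp = 10−8 = 2.

2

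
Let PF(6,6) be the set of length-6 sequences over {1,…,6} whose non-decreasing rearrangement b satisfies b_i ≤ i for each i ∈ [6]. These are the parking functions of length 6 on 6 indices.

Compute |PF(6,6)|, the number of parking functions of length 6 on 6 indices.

Count = (6+1−6)·(6+1)^{6−1} = 1×16807 = 16807 (Konheim–Weiss)
Check (1,1,1,1,3,4) → sorted (1,1,1,1,3,4): b_i ≤ i ∀i, a PF.

16807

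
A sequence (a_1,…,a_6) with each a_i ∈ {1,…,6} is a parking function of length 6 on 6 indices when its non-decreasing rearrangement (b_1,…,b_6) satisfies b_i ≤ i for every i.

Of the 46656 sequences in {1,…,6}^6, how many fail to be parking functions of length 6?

Count = 1·7^5 = 1·16807 = 16807 (Pollak)
Example (6,5,5,6,1,6) → sorted (1,5,5,6,6,6): b_2=5>2, not a PF.
6^6 − 16807 = 46656 − 16807 = 29849

29849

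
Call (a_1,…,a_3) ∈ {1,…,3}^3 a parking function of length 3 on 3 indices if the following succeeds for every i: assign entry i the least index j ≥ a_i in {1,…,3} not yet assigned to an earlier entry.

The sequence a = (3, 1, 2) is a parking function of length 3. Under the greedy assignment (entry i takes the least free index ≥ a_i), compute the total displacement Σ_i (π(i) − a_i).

Σπ(i) = 1+…+3 = 6; Σa = 3+1+2 = 6; disp = 6−6 = 0.

0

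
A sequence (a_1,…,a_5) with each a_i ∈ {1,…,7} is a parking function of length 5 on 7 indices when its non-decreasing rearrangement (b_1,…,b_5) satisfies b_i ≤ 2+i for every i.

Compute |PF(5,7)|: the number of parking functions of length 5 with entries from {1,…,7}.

12288

|PF(5,7)| = (8−5)·8^(5−1) = 3×4096 = 12288 [KW]
E.g. (3,2,2,1,7) → sorted (1,2,2,3,7): b_i ≤ 2+i ∀i, a PF.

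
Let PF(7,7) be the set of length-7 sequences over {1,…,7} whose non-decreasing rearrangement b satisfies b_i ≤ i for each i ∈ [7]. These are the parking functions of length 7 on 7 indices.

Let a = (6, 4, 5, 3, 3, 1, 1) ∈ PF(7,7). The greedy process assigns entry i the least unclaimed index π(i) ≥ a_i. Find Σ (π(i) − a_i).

5

Σπ = 7·8/2 = 28 (π permutes [7]); Σa = 6+4+5+3+3+1+1 = 23; disp = 28−23 = 5.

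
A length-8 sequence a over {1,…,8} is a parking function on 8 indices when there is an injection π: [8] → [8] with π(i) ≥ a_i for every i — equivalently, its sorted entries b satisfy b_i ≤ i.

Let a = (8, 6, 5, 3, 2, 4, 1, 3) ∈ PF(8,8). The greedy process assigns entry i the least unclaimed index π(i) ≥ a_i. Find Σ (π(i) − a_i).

4

Σπ = 36 ({1..8} each once); Σa = 8+6+5+3+2+4+1+3 = 32; disp = 36−32 = 4.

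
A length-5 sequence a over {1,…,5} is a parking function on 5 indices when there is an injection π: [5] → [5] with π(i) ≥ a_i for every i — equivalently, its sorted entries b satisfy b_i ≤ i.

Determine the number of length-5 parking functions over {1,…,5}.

#PF = (5+1−5)·(5+1)^{5−1} = 1×1296 = 1296
One tuple (1,5,1,3,4) → sorted (1,1,3,4,5): b_i ≤ i ∀i, a PF.

1296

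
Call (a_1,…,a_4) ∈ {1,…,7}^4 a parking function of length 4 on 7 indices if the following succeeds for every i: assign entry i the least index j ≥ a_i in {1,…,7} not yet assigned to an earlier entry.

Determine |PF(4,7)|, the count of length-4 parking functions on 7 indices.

2048

|PF(4,7)| = 4·8^3 = 4 · 512 = 2048
Example (6,4,4,5) → sorted (4,4,5,6): b_i ≤ 3+i ∀i, a PF.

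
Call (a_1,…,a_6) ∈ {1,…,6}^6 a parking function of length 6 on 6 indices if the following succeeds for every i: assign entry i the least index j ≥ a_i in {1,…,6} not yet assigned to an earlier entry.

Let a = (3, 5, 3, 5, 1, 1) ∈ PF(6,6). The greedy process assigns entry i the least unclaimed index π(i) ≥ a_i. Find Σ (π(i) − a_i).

3

Σπ(i) = 1+…+6 = 21; Σa = 3+5+3+5+1+1 = 18; disp = 21−18 = 3.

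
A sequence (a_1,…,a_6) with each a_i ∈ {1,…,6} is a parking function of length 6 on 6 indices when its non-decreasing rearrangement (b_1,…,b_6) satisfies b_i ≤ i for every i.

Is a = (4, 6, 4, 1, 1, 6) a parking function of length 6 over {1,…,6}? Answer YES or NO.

Rearranged: b = (1, 1, 4, 4, 6, 6).
  b_1=1 ≤ 1
  b_2=1 ≤ 2
  b_3=4 > 3
  fails at i=3 ⇒ NO

NO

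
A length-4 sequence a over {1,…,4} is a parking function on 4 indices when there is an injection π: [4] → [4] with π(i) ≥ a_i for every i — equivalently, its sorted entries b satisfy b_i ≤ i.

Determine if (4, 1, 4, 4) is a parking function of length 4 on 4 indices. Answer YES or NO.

NO

Order a: b = (1, 4, 4, 4).
  b_1=1 ≤ 1
  b_2=4 > 2
  fails at i=2 ⇒ NO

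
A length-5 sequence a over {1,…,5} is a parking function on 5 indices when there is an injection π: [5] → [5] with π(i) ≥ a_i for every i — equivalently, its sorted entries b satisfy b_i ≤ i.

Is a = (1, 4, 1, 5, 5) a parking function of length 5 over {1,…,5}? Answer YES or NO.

Order a: b = (1, 1, 4, 5, 5).
  b_1=1 ≤ 1
  b_2=1 ≤ 2
  b_3=4 > 3
  fails at i=3 ⇒ NO

NO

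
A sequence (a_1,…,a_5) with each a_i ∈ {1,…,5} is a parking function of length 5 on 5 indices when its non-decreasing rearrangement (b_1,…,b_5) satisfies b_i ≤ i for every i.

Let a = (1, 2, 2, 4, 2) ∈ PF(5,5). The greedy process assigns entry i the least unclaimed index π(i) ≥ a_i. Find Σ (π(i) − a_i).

Σπ = 5·6/2 = 15 (π permutes [5]); Σa = 1+2+2+4+2 = 11; disp = 15−11 = 4.

4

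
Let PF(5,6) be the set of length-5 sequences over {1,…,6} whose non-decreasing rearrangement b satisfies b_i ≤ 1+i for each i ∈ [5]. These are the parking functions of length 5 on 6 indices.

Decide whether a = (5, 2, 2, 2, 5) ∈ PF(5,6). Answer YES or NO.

YES

Rearranged: b = (2, 2, 2, 5, 5).
  b_1=2 ≤ 2
  b_2=2 ≤ 3
  b_3=2 ≤ 4
  b_4=5 ≤ 5
  b_5=5 ≤ 6
All bounds hold ⇒ YES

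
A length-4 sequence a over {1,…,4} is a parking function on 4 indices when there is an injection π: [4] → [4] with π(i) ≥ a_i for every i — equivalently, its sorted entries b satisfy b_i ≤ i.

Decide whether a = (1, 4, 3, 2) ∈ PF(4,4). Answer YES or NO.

Order a: b = (1, 2, 3, 4).
  b_1=1 ≤ 1
  b_2=2 ≤ 2
  b_3=3 ≤ 3
  b_4=4 ≤ 4
All bounds hold ⇒ YES

YES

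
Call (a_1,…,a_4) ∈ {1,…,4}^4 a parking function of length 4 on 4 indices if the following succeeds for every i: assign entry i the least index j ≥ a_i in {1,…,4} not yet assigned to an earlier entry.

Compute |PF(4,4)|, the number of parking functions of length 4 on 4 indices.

|PF| = (4−4+1)·(4+1)^(4−1) = 1 · 125 = 125
Check (1,3,1,2) → sorted (1,1,2,3): b_i ≤ i ∀i, a PF.

125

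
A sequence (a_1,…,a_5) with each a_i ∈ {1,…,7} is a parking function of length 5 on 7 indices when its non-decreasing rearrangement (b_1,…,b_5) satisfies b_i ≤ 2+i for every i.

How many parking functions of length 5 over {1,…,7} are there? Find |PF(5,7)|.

|PF| = 3·8^4 = 3×4096 = 12288
Example (3,1,4,5,2) → sorted (1,2,3,4,5): b_i ≤ 2+i ∀i, a PF.

12288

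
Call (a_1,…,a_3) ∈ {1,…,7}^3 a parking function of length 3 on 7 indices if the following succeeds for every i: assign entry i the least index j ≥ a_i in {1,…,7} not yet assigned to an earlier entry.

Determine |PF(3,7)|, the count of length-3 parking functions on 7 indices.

#PF = 5·8^2 = 5·64 = 320 [KW]
One tuple (4,7,5) → sorted (4,5,7): b_i ≤ 4+i ∀i, a PF.

320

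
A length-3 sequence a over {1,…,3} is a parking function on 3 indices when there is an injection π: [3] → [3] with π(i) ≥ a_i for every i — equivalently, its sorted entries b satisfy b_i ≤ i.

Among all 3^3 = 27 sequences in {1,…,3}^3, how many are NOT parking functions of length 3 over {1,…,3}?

#PF = (4−3)·4^(3−1) = 1 · 16 = 16 (Konheim–Weiss)
Example (3,3,2) → sorted (2,3,3): b_1=2>1, not a PF.
So 27 − 16 = 11 fail.

11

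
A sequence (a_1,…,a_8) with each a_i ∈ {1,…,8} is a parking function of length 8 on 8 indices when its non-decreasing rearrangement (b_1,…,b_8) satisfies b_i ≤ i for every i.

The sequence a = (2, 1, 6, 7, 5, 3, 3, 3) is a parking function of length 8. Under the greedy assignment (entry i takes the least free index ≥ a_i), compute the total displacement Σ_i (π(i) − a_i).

6

Σπ = 36 ({1..8} each once); Σa = 2+1+6+7+5+3+3+3 = 30; disp = 36−30 = 6.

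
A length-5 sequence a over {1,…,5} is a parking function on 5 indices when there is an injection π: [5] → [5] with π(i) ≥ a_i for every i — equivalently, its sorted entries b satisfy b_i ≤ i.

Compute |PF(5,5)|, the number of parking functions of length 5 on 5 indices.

1296

#PF = (6−5)·6^(5−1) = 1·1296 = 1296 (Konheim–Weiss)
E.g. (1,1,1,4,2) → sorted (1,1,1,2,4): b_i ≤ i ∀i, a PF.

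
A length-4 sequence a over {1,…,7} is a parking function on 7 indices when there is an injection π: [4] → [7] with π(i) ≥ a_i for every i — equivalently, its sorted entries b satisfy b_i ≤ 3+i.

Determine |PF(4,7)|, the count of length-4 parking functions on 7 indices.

2048

|PF| = 4·8^3 = 4×512 = 2048
Check (2,3,4,2) → sorted (2,2,3,4): b_i ≤ 3+i ∀i, a PF.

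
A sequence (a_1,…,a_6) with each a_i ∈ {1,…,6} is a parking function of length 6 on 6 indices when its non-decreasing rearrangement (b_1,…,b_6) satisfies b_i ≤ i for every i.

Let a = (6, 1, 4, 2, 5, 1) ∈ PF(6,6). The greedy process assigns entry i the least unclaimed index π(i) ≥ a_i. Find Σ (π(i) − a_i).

2

Σπ = 21 ({1..6} each once); Σa = 6+1+4+2+5+1 = 19; disp = 21−19 = 2.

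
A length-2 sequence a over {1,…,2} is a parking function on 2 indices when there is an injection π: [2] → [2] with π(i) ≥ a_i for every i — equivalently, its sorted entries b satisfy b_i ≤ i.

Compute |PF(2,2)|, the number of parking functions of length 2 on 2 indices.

3

#PF = (2−2+1)·(2+1)^(2−1) = 1×3 = 3 [KW]
Example (2,1) → sorted (1,2): b_i ≤ i ∀i, a PF.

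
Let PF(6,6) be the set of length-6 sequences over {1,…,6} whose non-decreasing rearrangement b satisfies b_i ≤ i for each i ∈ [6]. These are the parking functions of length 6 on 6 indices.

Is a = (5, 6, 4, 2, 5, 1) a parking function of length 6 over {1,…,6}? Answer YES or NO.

Order a: b = (1, 2, 4, 5, 5, 6).
  b_1=1 ≤ 1
  b_2=2 ≤ 2
  b_3=4 > 3
  fails at i=3 ⇒ NO

NO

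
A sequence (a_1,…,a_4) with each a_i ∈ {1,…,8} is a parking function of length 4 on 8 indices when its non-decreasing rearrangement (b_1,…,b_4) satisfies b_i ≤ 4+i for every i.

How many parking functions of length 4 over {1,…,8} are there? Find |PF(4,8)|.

#PF = (8+1−4)·(8+1)^{4−1} = 5·729 = 3645 (Konheim–Weiss)
Check (2,8,7,3) → sorted (2,3,7,8): b_i ≤ 4+i ∀i, a PF.

3645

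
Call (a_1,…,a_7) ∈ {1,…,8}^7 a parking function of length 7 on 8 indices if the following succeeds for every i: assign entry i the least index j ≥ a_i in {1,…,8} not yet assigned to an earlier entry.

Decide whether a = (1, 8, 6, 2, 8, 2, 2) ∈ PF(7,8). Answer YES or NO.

NO

Rearranged: b = (1, 2, 2, 2, 6, 8, 8).
  b_1=1 ≤ 2
  b_2=2 ≤ 3
  b_3=2 ≤ 4
  b_4=2 ≤ 5
  b_5=6 ≤ 6
  b_6=8 > 7
  fails at i=6 ⇒ NO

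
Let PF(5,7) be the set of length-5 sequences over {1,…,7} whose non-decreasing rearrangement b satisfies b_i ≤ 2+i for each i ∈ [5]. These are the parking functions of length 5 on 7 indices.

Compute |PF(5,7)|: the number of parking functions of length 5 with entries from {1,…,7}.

12288

|PF| = (7−5+1)·(7+1)^(5−1) = 3·4096 = 12288 (Pollak)
Example (1,1,6,4,6) → sorted (1,1,4,6,6): b_i ≤ 2+i ∀i, a PF.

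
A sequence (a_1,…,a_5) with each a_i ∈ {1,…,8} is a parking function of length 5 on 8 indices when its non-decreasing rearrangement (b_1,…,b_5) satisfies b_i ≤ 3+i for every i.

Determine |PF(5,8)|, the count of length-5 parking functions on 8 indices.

26244

#PF = (8+1−5)·(8+1)^{5−1} = 4·6561 = 26244 (Konheim–Weiss)
One tuple (2,1,6,7,1) → sorted (1,1,2,6,7): b_i ≤ 3+i ∀i, a PF.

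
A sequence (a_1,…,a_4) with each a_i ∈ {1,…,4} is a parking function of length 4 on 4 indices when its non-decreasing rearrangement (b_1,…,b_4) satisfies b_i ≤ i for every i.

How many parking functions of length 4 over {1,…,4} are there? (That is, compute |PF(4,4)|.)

125

|PF| = 1·5^3 = 1 · 125 = 125
Example (3,1,4,2) → sorted (1,2,3,4): b_i ≤ i ∀i, a PF.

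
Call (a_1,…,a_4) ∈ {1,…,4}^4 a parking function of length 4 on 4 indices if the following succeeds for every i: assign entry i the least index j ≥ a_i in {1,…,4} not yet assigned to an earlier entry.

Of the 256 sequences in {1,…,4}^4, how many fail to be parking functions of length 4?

Count = (5−4)·5^(4−1) = 1×125 = 125 (Pollak)
Check (4,3,4,3) → sorted (3,3,4,4): b_1=3>1, not a PF.
Total 256; non-PF = 256−125 = 131

131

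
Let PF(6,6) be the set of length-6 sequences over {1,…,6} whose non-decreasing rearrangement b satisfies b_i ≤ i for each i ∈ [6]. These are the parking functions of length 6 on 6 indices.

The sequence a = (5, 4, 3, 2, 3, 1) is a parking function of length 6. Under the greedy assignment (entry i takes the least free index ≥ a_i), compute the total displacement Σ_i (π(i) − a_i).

3

Σπ = 6·7/2 = 21 (π permutes [6]); Σa = 5+4+3+2+3+1 = 18; disp = 21−18 = 3.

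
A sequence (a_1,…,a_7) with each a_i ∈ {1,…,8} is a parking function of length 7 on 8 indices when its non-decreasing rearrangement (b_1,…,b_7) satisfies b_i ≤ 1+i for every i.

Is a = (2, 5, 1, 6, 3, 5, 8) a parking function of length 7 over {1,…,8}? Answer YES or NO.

YES

Rearranged: b = (1, 2, 3, 5, 5, 6, 8).
  b_1=1 ≤ 2
  b_2=2 ≤ 3
  b_3=3 ≤ 4
  b_4=5 ≤ 5
  b_5=5 ≤ 6
  b_6=6 ≤ 7
  b_7=8 ≤ 8
All bounds hold ⇒ YES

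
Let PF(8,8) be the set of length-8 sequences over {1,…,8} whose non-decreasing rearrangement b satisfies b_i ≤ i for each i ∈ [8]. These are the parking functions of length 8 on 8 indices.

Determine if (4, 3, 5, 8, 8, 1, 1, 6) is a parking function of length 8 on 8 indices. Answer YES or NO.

NO

Sorted: b = (1, 1, 3, 4, 5, 6, 8, 8).
  b_1=1 ≤ 1
  b_2=1 ≤ 2
  b_3=3 ≤ 3
  b_4=4 ≤ 4
  b_5=5 ≤ 5
  b_6=6 ≤ 6
  b_7=8 > 7
  fails at i=7 ⇒ NO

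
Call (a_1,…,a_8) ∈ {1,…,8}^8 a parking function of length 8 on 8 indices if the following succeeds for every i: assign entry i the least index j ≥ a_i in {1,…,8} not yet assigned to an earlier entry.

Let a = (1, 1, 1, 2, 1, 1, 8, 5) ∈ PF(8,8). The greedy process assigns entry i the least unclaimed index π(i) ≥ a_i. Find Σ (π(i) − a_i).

16

Σπ = 36 ({1..8} each once); Σa = 1+1+1+2+1+1+8+5 = 20; disp = 36−20 = 16.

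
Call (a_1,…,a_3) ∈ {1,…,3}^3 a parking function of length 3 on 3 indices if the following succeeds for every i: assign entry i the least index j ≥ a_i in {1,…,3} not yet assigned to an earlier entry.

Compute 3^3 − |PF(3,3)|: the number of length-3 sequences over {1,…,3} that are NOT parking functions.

11

Count = (3+1−3)·(3+1)^{3−1} = 1×16 = 16 [KW]
Check (3,3,1) → sorted (1,3,3): b_2=3>2, not a PF.
Total 27; non-PF = 27−16 = 11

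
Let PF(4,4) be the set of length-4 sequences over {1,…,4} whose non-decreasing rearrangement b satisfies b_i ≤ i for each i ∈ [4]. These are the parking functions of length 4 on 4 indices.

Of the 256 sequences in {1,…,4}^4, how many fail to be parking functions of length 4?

Count = (4+1−4)·(4+1)^{4−1} = 1·125 = 125 [KW]
One tuple (4,3,3,4) → sorted (3,3,4,4): b_1=3>1, not a PF.
4^4 − 125 = 256 − 125 = 131

131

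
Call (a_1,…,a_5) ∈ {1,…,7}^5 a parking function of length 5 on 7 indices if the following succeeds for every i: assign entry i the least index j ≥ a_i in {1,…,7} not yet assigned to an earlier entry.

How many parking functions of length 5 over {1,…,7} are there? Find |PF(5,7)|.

12288

#PF = (7+1−5)·(7+1)^{5−1} = 3×4096 = 12288
Example (7,5,1,4,2) → sorted (1,2,4,5,7): b_i ≤ 2+i ∀i, a PF.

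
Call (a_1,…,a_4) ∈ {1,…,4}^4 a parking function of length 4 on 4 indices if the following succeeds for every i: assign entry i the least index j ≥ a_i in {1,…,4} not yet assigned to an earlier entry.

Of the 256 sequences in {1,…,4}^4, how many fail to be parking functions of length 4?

#PF = 1·5^3 = 1 · 125 = 125 (Konheim–Weiss)
E.g. (4,2,4,2) → sorted (2,2,4,4): b_1=2>1, not a PF.
4^4 − 125 = 256 − 125 = 131

131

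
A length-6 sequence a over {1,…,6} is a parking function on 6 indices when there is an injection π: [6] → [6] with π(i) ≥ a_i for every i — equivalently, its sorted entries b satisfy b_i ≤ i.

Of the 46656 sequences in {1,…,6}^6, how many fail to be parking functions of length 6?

Count = 1·7^5 = 1×16807 = 16807 (Pollak)
Check (5,6,2,2,6,6) → sorted (2,2,5,6,6,6): b_1=2>1, not a PF.
6^6 − 16807 = 46656 − 16807 = 29849

29849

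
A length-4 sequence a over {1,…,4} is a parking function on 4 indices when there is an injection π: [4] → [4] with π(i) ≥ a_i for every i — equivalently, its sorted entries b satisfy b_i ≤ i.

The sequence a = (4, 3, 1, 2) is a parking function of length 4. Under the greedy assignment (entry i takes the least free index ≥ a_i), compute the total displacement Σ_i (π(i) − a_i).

0

Σπ = 10 ({1..4} each once); Σa = 4+3+1+2 = 10; disp = 10−10 = 0.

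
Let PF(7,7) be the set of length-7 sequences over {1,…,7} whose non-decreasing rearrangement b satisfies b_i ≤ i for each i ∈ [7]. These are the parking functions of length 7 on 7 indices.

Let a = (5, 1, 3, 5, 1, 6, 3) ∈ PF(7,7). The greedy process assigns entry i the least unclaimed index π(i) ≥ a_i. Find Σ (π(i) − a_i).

4

Σπ(i) = 1+…+7 = 28; Σa = 5+1+3+5+1+6+3 = 24; disp = 28−24 = 4.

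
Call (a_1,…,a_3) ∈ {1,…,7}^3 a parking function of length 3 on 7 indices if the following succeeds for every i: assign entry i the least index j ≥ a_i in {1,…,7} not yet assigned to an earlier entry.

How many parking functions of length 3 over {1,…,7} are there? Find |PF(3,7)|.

#PF = (7−3+1)·(7+1)^(3−1) = 5×64 = 320 [KW]
E.g. (5,5,7) → sorted (5,5,7): b_i ≤ 4+i ∀i, a PF.

320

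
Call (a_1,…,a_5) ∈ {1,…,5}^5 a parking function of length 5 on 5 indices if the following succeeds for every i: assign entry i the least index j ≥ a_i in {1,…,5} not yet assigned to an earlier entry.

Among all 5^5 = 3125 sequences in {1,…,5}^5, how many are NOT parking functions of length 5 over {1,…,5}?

1829

|PF| = (5−5+1)·(5+1)^(5−1) = 1·1296 = 1296 (Pollak)
Check (5,5,3,5,5) → sorted (3,5,5,5,5): b_1=3>1, not a PF.
Total 3125; non-PF = 3125−1296 = 1829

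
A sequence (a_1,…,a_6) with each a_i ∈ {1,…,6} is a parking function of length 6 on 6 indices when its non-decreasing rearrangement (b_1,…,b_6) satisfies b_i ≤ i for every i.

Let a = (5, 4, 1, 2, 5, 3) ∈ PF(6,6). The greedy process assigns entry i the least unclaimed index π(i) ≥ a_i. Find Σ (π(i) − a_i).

Σπ(i) = 1+…+6 = 21; Σa = 5+4+1+2+5+3 = 20; disp = 21−20 = 1.

1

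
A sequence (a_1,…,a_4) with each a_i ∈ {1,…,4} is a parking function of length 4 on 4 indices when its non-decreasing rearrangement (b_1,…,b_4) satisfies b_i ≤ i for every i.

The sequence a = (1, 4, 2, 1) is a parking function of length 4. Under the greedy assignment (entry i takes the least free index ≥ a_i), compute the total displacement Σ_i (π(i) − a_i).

Σπ = 4·5/2 = 10 (π permutes [4]); Σa = 1+4+2+1 = 8; disp = 10−8 = 2.

2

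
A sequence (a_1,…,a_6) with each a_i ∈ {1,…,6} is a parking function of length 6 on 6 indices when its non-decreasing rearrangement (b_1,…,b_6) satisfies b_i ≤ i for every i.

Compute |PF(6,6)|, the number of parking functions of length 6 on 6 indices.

Count = 1·7^5 = 1 · 16807 = 16807 (Konheim–Weiss)
E.g. (3,5,1,2,6,2) → sorted (1,2,2,3,5,6): b_i ≤ i ∀i, a PF.

16807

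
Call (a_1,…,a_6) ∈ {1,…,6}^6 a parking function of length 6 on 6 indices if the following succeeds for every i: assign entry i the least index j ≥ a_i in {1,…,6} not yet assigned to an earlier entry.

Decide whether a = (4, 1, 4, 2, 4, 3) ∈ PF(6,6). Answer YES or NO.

YES

Order a: b = (1, 2, 3, 4, 4, 4).
  b_1=1 ≤ 1
  b_2=2 ≤ 2
  b_3=3 ≤ 3
  b_4=4 ≤ 4
  b_5=4 ≤ 5
  b_6=4 ≤ 6
All bounds hold ⇒ YES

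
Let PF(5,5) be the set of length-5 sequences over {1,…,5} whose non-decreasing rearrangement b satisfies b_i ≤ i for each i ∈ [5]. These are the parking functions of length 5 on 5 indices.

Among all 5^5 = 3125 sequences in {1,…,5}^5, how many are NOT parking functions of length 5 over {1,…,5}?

1829

Count = 1·6^4 = 1×1296 = 1296 [KW]
E.g. (2,2,3,4,5) → sorted (2,2,3,4,5): b_1=2>1, not a PF.
5^5 − 1296 = 3125 − 1296 = 1829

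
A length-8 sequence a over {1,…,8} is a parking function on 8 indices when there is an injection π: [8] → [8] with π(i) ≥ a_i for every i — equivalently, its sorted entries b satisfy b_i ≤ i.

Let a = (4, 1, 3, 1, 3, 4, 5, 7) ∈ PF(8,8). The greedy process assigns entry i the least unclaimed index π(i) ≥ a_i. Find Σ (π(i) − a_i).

Σπ = 36 ({1..8} each once); Σa = 4+1+3+1+3+4+5+7 = 28; disp = 36−28 = 8.

8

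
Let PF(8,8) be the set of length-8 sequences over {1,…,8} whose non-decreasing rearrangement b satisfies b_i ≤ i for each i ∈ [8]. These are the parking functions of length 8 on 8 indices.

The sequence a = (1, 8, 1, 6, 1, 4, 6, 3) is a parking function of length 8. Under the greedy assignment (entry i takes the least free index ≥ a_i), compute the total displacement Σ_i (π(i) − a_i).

6

Σπ(i) = 1+…+8 = 36; Σa = 1+8+1+6+1+4+6+3 = 30; disp = 36−30 = 6.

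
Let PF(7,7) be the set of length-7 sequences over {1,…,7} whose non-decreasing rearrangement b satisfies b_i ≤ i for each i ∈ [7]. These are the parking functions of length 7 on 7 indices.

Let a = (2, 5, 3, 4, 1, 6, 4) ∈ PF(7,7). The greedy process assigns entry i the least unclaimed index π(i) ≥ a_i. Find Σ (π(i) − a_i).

Σπ = 28 ({1..7} each once); Σa = 2+5+3+4+1+6+4 = 25; disp = 28−25 = 3.

3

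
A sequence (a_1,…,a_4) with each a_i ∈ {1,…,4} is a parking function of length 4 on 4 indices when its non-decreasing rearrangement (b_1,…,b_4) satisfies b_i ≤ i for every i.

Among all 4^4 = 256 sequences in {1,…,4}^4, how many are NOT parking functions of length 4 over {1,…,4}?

#PF = 1·5^3 = 1×125 = 125
Check (3,2,4,3) → sorted (2,3,3,4): b_1=2>1, not a PF.
So 256 − 125 = 131 fail.

131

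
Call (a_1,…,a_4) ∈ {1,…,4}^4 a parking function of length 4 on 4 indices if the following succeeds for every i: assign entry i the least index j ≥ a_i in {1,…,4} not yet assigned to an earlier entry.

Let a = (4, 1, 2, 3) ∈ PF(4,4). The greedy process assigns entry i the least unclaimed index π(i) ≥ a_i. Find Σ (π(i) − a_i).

Σπ = 4·5/2 = 10 (π permutes [4]); Σa = 4+1+2+3 = 10; disp = 10−10 = 0.

0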